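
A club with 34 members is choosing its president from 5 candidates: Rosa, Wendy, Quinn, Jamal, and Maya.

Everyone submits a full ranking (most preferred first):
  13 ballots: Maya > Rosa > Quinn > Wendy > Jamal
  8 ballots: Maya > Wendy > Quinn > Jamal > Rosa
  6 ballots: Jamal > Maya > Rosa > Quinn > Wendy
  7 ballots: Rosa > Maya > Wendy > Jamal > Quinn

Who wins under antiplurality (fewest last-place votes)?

Maya

Last-place votes: Rosa 8, Wendy 6, Quinn 7, Jamal 13, Maya 0.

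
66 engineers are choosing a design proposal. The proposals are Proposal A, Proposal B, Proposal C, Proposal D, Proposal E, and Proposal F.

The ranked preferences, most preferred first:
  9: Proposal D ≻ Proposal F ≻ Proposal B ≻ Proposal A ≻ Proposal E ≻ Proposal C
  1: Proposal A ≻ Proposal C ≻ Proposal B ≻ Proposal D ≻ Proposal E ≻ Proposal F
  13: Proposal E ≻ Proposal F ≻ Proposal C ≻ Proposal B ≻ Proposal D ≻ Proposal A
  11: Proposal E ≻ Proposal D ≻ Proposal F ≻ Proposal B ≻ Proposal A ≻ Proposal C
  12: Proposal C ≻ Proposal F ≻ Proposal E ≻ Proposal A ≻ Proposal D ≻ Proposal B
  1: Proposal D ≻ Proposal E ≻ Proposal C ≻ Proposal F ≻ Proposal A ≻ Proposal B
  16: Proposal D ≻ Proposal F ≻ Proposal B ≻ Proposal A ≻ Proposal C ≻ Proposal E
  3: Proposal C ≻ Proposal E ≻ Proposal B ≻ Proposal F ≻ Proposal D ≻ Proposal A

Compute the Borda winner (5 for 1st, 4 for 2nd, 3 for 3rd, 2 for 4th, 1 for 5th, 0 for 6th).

Proposal F

Proposal A: 9×2 + 1×5 + 13×0 + 11×1 + 12×2 + 1×1 + 16×2 + 3×0 = 91
Proposal B: 9×3 + 1×3 + 13×2 + 11×2 + 12×0 + 1×0 + 16×3 + 3×3 = 135
Proposal C: 9×0 + 1×4 + 13×3 + 11×0 + 12×5 + 1×3 + 16×1 + 3×5 = 137
Proposal D: 9×5 + 1×2 + 13×1 + 11×4 + 12×1 + 1×5 + 16×5 + 3×1 = 204
Proposal E: 9×1 + 1×1 + 13×5 + 11×5 + 12×3 + 1×4 + 16×0 + 3×4 = 182
Proposal F: 9×4 + 1×0 + 13×4 + 11×3 + 12×4 + 1×2 + 16×4 + 3×2 = 241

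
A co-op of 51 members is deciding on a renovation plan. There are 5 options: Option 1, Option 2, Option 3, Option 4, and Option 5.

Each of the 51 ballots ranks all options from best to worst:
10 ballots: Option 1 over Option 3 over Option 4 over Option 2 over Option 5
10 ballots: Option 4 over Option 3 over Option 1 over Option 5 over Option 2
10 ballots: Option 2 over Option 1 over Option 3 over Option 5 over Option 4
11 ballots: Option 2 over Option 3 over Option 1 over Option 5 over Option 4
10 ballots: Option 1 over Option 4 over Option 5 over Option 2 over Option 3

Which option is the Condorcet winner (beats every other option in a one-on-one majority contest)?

Option 1 vs Option 2: 30–21
Option 1 vs Option 3: 30–21
Option 1 vs Option 4: 41–10
Option 1 vs Option 5: 51–0
Option 1 beats every other option.

Option 1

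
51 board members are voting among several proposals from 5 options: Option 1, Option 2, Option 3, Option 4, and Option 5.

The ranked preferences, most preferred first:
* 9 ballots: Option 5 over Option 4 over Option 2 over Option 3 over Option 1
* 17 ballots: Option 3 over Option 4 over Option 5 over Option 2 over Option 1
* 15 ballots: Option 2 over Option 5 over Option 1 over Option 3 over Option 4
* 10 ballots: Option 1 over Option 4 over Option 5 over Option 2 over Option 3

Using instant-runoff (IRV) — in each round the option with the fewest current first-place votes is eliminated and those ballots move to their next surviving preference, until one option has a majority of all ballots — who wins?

Option 2

Round 1: Option 1 10, Option 2 15, Option 3 17, Option 4 0, Option 5 9. Option 4 eliminated.
Round 2: Option 1 10, Option 2 15, Option 3 17, Option 5 9. Option 5 eliminated.
Round 3: Option 1 10, Option 2 24, Option 3 17. Option 1 eliminated.
Round 4: Option 2 34, Option 3 17. Option 2 has a majority (≥26).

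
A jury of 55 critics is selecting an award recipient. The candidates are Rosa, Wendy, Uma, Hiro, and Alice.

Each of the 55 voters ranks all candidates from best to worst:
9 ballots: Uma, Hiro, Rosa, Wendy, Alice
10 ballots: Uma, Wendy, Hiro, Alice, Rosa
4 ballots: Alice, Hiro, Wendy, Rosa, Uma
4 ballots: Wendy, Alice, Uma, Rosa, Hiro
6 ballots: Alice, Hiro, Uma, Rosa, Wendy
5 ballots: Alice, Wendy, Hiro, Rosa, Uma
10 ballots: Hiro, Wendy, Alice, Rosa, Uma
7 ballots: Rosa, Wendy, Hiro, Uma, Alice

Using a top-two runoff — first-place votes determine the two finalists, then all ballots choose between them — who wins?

Alice

Round 1 first-place votes: Rosa 7, Wendy 4, Uma 19, Hiro 10, Alice 15. Uma and Alice advance.
Runoff: Uma is ranked above Alice on 26 ballots, Alice above Uma on 29.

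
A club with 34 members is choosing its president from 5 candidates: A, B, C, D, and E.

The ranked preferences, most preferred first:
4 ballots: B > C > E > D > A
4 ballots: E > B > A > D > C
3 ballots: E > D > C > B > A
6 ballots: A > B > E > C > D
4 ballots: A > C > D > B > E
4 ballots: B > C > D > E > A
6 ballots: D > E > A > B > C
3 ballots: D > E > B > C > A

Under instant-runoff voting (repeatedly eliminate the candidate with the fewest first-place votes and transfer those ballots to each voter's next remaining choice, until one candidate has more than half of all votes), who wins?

B

Round 1: A 10, B 8, C 0, D 9, E 7. C eliminated.
Round 2: A 10, B 8, D 9, E 7. E eliminated.
Round 3: A 10, B 12, D 12. A eliminated.
Round 4: B 18, D 16. B has a majority (≥18).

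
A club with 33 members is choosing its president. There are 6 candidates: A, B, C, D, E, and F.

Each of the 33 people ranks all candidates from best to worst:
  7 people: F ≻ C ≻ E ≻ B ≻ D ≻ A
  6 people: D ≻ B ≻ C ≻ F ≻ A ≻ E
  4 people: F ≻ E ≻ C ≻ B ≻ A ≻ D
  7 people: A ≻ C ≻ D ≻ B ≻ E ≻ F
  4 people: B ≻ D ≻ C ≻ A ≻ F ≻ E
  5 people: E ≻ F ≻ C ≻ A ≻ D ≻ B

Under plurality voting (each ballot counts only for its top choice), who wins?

F

First-place votes: A 7, B 4, C 0, D 6, E 5, F 11.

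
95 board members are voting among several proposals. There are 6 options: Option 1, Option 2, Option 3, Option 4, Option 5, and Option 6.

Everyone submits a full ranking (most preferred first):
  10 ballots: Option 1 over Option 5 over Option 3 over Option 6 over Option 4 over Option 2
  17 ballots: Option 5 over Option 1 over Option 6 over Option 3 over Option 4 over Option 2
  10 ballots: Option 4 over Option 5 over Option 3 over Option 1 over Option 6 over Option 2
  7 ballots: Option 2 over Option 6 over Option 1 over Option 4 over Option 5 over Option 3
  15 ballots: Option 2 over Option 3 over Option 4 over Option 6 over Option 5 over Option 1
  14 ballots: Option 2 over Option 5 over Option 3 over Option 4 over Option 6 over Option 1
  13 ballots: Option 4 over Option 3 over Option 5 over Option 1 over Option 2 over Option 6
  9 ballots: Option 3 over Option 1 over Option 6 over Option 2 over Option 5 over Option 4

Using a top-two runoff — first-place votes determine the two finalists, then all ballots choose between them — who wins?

Round 1 first-place votes: Option 1 10, Option 2 36, Option 3 9, Option 4 23, Option 5 17, Option 6 0. Option 2 and Option 4 advance.
Runoff: Option 2 is ranked above Option 4 on 45 ballots, Option 4 above Option 2 on 50.

Option 4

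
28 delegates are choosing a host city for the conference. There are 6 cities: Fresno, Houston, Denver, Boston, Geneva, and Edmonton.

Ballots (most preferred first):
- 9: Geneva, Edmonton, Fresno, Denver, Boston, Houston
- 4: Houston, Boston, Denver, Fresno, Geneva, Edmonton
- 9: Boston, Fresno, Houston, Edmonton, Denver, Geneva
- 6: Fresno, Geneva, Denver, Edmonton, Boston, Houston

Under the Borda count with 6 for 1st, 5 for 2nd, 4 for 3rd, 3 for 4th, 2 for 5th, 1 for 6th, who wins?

Fresno

Fresno: 9×4 + 4×3 + 9×5 + 6×6 = 129
Houston: 9×1 + 4×6 + 9×4 + 6×1 = 75
Denver: 9×3 + 4×4 + 9×2 + 6×4 = 85
Boston: 9×2 + 4×5 + 9×6 + 6×2 = 104
Geneva: 9×6 + 4×2 + 9×1 + 6×5 = 101
Edmonton: 9×5 + 4×1 + 9×3 + 6×3 = 94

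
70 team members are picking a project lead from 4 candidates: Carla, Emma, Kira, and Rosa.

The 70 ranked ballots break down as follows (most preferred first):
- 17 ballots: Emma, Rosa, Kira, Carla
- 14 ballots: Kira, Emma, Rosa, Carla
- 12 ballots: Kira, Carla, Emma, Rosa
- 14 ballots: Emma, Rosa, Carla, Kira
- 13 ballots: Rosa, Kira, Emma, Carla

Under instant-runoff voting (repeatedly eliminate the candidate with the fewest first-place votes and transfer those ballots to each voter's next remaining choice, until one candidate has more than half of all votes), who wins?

Round 1: Carla 0, Emma 31, Kira 26, Rosa 13. Carla eliminated.
Round 2: Emma 31, Kira 26, Rosa 13. Rosa eliminated.
Round 3: Emma 31, Kira 39. Kira has a majority (≥36).

Kira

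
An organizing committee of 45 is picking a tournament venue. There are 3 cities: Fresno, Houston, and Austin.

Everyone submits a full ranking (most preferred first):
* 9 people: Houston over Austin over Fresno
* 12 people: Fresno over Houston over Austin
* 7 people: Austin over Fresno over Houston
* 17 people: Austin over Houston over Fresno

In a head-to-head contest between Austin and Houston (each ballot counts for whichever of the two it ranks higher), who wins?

Austin

Austin is ranked above Houston on 24 ballots; Houston above Austin on 21.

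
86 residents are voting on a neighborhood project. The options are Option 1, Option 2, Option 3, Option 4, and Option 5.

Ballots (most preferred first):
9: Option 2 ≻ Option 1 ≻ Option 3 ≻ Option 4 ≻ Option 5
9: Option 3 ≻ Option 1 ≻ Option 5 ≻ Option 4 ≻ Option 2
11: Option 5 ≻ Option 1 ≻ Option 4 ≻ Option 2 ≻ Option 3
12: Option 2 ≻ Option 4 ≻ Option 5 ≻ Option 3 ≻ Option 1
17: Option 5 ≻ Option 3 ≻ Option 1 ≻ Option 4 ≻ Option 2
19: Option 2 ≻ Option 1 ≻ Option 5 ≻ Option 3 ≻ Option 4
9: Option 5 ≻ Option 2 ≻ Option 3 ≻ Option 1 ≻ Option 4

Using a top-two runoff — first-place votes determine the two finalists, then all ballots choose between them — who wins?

Round 1 first-place votes: Option 1 0, Option 2 40, Option 3 9, Option 4 0, Option 5 37. Option 2 and Option 5 advance.
Runoff: Option 2 is ranked above Option 5 on 40 ballots, Option 5 above Option 2 on 46.

Option 5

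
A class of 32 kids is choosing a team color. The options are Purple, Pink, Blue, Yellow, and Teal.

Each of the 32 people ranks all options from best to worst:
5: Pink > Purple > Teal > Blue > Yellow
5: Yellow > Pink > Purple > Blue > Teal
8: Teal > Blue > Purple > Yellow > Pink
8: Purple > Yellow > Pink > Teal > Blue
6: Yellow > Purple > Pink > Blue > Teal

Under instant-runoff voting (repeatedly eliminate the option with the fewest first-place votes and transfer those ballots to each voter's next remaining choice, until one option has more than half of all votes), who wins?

Purple

Round 1: Purple 8, Pink 5, Blue 0, Yellow 11, Teal 8. Blue eliminated.
Round 2: Purple 8, Pink 5, Yellow 11, Teal 8. Pink eliminated.
Round 3: Purple 13, Yellow 11, Teal 8. Teal eliminated.
Round 4: Purple 21, Yellow 11. Purple has a majority (≥17).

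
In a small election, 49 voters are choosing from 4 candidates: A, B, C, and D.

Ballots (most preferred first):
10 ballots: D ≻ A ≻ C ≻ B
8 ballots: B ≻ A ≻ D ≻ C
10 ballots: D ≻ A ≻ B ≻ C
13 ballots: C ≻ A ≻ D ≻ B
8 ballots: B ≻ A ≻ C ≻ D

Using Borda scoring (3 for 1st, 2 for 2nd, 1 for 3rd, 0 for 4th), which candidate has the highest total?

A

A: 10×2 + 8×2 + 10×2 + 13×2 + 8×2 = 98
B: 10×0 + 8×3 + 10×1 + 13×0 + 8×3 = 58
C: 10×1 + 8×0 + 10×0 + 13×3 + 8×1 = 57
D: 10×3 + 8×1 + 10×3 + 13×1 + 8×0 = 81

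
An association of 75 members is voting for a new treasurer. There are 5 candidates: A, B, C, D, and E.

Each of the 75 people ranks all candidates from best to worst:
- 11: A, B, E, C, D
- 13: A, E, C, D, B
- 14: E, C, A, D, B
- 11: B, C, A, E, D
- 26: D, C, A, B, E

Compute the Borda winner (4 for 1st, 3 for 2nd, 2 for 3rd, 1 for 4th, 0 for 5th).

A

A: 11×4 + 13×4 + 14×2 + 11×2 + 26×2 = 198
B: 11×3 + 13×0 + 14×0 + 11×4 + 26×1 = 103
C: 11×1 + 13×2 + 14×3 + 11×3 + 26×3 = 190
D: 11×0 + 13×1 + 14×1 + 11×0 + 26×4 = 131
E: 11×2 + 13×3 + 14×4 + 11×1 + 26×0 = 128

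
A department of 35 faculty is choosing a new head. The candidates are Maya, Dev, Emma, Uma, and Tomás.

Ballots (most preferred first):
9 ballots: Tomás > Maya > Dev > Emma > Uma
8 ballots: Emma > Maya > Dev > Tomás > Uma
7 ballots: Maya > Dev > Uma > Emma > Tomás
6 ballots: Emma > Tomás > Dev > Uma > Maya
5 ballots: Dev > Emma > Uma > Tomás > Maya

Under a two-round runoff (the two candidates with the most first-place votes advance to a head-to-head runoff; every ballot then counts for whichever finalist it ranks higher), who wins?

Emma

Round 1 first-place votes: Maya 7, Dev 5, Emma 14, Uma 0, Tomás 9. Emma and Tomás advance.
Runoff: Emma is ranked above Tomás on 26 ballots, Tomás above Emma on 9.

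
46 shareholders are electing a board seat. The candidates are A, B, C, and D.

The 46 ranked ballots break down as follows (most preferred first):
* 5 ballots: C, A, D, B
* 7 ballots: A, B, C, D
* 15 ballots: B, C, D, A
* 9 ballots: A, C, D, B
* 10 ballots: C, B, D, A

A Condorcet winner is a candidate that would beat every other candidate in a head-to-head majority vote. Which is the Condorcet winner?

C

C vs A: 30–16
C vs B: 24–22
C vs D: 46–0
C beats every other candidate.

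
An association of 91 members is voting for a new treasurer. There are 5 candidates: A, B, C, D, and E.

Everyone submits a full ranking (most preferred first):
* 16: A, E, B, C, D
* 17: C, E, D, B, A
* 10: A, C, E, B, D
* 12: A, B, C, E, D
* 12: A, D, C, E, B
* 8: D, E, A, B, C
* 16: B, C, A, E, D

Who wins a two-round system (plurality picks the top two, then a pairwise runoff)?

A

Round 1 first-place votes: A 50, B 16, C 17, D 8, E 0. A and C advance.
Runoff: A is ranked above C on 58 ballots, C above A on 33.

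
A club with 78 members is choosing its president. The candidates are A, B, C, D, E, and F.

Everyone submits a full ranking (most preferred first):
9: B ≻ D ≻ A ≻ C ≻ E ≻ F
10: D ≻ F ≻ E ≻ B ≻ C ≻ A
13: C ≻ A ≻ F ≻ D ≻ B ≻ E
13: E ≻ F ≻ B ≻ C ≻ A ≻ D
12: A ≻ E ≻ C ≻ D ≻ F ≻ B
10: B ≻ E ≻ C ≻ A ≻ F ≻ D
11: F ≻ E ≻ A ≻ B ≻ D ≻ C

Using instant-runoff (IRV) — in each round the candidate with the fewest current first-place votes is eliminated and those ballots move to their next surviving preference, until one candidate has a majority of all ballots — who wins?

E

Round 1: A 12, B 19, C 13, D 10, E 13, F 11. D eliminated.
Round 2: A 12, B 19, C 13, E 13, F 21. A eliminated.
Round 3: B 19, C 13, E 25, F 21. C eliminated.
Round 4: B 19, E 25, F 34. B eliminated.
Round 5: E 44, F 34. E has a majority (≥40).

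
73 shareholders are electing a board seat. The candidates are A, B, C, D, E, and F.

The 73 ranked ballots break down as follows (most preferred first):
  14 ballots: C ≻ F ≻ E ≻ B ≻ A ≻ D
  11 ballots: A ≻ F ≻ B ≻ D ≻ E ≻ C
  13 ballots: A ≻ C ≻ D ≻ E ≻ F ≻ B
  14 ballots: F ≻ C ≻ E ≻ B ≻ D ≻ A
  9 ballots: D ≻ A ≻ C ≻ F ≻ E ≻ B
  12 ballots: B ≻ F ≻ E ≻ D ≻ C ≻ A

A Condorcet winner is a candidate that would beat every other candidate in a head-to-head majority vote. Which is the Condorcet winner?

F vs A: 40–33
F vs B: 61–12
F vs C: 37–36
F vs D: 51–22
F vs E: 60–13
F beats every other candidate.

F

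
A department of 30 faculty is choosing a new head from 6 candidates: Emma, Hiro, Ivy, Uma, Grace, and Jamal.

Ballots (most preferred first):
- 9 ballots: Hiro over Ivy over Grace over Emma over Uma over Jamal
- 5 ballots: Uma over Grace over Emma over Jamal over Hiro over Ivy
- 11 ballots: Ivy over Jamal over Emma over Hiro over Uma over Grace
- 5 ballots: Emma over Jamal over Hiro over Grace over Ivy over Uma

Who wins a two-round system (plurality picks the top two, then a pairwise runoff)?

Hiro

Round 1 first-place votes: Emma 5, Hiro 9, Ivy 11, Uma 5, Grace 0, Jamal 0. Ivy and Hiro advance.
Runoff: Ivy is ranked above Hiro on 11 ballots, Hiro above Ivy on 19.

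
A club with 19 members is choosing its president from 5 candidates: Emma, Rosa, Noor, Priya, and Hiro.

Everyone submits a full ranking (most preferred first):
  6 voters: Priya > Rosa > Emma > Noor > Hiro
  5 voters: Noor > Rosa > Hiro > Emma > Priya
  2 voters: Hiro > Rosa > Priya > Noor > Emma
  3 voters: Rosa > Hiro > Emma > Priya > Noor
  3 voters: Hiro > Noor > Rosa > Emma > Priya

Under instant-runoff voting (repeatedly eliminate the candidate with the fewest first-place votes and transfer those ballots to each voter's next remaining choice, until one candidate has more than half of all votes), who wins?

Hiro

Round 1: Emma 0, Rosa 3, Noor 5, Priya 6, Hiro 5. Emma eliminated.
Round 2: Rosa 3, Noor 5, Priya 6, Hiro 5. Rosa eliminated.
Round 3: Noor 5, Priya 6, Hiro 8. Noor eliminated.
Round 4: Priya 6, Hiro 13. Hiro has a majority (≥10).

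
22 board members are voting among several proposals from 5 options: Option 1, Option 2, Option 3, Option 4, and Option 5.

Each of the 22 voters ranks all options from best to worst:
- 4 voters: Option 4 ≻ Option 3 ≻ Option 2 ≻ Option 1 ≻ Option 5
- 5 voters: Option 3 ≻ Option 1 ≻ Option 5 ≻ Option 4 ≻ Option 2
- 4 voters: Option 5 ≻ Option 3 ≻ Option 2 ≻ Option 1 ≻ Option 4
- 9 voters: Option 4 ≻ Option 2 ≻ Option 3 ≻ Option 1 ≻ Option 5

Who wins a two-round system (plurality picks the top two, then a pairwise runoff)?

Option 4

Round 1 first-place votes: Option 1 0, Option 2 0, Option 3 5, Option 4 13, Option 5 4. Option 4 and Option 3 advance.
Runoff: Option 4 is ranked above Option 3 on 13 ballots, Option 3 above Option 4 on 9.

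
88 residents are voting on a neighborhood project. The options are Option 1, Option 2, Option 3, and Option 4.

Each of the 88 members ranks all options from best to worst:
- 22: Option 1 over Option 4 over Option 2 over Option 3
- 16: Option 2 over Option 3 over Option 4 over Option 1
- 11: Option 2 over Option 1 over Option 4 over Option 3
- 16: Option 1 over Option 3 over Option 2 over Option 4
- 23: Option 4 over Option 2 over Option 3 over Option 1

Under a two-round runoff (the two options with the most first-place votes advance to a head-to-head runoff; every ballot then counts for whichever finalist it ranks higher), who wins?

Option 2

Round 1 first-place votes: Option 1 38, Option 2 27, Option 3 0, Option 4 23. Option 1 and Option 2 advance.
Runoff: Option 1 is ranked above Option 2 on 38 ballots, Option 2 above Option 1 on 50.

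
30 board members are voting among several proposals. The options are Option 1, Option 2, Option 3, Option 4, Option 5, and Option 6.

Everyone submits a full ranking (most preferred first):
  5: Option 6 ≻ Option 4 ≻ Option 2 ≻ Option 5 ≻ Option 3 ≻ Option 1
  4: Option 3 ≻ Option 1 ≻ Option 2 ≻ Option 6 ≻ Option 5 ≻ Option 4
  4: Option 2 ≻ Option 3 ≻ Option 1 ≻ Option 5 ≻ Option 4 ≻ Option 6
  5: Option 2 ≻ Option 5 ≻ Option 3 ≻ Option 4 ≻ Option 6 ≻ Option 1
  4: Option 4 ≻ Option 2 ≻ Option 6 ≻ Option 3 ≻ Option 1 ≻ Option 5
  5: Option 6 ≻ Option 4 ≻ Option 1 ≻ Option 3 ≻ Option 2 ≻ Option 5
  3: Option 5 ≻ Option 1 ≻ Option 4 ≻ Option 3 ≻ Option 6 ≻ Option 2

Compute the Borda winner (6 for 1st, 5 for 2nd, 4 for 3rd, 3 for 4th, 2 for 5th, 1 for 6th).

Option 1: 5×1 + 4×5 + 4×4 + 5×1 + 4×2 + 5×4 + 3×5 = 89
Option 2: 5×4 + 4×4 + 4×6 + 5×6 + 4×5 + 5×2 + 3×1 = 123
Option 3: 5×2 + 4×6 + 4×5 + 5×4 + 4×3 + 5×3 + 3×3 = 110
Option 4: 5×5 + 4×1 + 4×2 + 5×3 + 4×6 + 5×5 + 3×4 = 113
Option 5: 5×3 + 4×2 + 4×3 + 5×5 + 4×1 + 5×1 + 3×6 = 87
Option 6: 5×6 + 4×3 + 4×1 + 5×2 + 4×4 + 5×6 + 3×2 = 108

Option 2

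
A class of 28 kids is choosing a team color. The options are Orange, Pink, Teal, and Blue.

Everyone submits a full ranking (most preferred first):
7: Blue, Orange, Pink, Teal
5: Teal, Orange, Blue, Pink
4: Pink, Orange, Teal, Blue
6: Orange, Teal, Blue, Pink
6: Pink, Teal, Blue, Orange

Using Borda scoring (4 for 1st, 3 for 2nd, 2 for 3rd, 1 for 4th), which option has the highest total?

Orange: 7×3 + 5×3 + 4×3 + 6×4 + 6×1 = 78
Pink: 7×2 + 5×1 + 4×4 + 6×1 + 6×4 = 65
Teal: 7×1 + 5×4 + 4×2 + 6×3 + 6×3 = 71
Blue: 7×4 + 5×2 + 4×1 + 6×2 + 6×2 = 66

Orange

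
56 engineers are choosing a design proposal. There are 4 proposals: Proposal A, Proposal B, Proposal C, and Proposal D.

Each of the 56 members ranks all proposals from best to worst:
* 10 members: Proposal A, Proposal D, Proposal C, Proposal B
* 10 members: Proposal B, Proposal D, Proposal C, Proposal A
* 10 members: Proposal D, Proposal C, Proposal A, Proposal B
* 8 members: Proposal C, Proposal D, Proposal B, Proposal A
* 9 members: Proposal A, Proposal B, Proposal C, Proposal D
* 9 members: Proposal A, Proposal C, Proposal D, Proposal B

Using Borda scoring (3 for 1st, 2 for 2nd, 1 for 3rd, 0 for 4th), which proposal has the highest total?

Proposal A: 10×3 + 10×0 + 10×1 + 8×0 + 9×3 + 9×3 = 94
Proposal B: 10×0 + 10×3 + 10×0 + 8×1 + 9×2 + 9×0 = 56
Proposal C: 10×1 + 10×1 + 10×2 + 8×3 + 9×1 + 9×2 = 91
Proposal D: 10×2 + 10×2 + 10×3 + 8×2 + 9×0 + 9×1 = 95

Proposal D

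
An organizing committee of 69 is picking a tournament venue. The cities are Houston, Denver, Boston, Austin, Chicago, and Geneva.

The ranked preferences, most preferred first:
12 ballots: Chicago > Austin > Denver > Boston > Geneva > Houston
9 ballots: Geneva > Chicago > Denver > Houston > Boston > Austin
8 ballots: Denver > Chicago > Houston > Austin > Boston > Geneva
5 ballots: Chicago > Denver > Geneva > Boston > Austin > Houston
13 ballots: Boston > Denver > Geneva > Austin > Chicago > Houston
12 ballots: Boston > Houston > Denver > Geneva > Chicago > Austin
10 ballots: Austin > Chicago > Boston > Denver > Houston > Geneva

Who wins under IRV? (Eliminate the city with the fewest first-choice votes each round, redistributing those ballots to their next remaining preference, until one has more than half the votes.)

Chicago

Round 1: Houston 0, Denver 8, Boston 25, Austin 10, Chicago 17, Geneva 9. Houston eliminated.
Round 2: Denver 8, Boston 25, Austin 10, Chicago 17, Geneva 9. Denver eliminated.
Round 3: Boston 25, Austin 10, Chicago 25, Geneva 9. Geneva eliminated.
Round 4: Boston 25, Austin 10, Chicago 34. Austin eliminated.
Round 5: Boston 25, Chicago 44. Chicago has a majority (≥35).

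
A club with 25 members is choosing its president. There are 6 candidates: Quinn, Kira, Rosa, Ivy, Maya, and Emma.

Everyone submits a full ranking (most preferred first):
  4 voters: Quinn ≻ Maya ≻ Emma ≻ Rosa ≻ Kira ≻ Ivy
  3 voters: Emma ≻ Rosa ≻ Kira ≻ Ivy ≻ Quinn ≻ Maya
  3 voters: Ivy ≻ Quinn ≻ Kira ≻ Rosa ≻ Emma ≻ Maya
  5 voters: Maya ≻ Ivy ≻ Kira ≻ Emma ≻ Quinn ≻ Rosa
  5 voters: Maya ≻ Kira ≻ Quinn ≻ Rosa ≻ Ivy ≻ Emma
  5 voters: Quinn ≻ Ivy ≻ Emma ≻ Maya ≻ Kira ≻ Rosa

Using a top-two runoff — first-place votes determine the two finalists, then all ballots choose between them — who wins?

Round 1 first-place votes: Quinn 9, Kira 0, Rosa 0, Ivy 3, Maya 10, Emma 3. Maya and Quinn advance.
Runoff: Maya is ranked above Quinn on 10 ballots, Quinn above Maya on 15.

Quinn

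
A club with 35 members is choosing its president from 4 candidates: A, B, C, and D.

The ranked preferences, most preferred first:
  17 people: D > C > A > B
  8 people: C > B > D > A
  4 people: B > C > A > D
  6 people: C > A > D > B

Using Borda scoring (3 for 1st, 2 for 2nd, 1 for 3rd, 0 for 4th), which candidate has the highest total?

C

A: 17×1 + 8×0 + 4×1 + 6×2 = 33
B: 17×0 + 8×2 + 4×3 + 6×0 = 28
C: 17×2 + 8×3 + 4×2 + 6×3 = 84
D: 17×3 + 8×1 + 4×0 + 6×1 = 65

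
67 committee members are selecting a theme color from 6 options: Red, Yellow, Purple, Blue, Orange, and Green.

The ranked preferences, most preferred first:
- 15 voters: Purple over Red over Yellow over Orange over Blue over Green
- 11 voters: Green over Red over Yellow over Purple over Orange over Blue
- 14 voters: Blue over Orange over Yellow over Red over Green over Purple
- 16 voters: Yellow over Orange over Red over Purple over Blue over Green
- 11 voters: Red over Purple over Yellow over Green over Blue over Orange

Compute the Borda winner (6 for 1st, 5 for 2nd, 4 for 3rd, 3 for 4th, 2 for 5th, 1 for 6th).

Red

Red: 15×5 + 11×5 + 14×3 + 16×4 + 11×6 = 302
Yellow: 15×4 + 11×4 + 14×4 + 16×6 + 11×4 = 300
Purple: 15×6 + 11×3 + 14×1 + 16×3 + 11×5 = 240
Blue: 15×2 + 11×1 + 14×6 + 16×2 + 11×2 = 179
Orange: 15×3 + 11×2 + 14×5 + 16×5 + 11×1 = 228
Green: 15×1 + 11×6 + 14×2 + 16×1 + 11×3 = 158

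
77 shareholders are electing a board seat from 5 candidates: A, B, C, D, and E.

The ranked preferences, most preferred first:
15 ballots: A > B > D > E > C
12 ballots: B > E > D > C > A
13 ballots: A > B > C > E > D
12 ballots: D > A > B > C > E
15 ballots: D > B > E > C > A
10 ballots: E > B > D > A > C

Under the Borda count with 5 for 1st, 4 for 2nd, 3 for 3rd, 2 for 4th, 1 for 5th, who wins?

B

A: 15×5 + 12×1 + 13×5 + 12×4 + 15×1 + 10×2 = 235
B: 15×4 + 12×5 + 13×4 + 12×3 + 15×4 + 10×4 = 308
C: 15×1 + 12×2 + 13×3 + 12×2 + 15×2 + 10×1 = 142
D: 15×3 + 12×3 + 13×1 + 12×5 + 15×5 + 10×3 = 259
E: 15×2 + 12×4 + 13×2 + 12×1 + 15×3 + 10×5 = 211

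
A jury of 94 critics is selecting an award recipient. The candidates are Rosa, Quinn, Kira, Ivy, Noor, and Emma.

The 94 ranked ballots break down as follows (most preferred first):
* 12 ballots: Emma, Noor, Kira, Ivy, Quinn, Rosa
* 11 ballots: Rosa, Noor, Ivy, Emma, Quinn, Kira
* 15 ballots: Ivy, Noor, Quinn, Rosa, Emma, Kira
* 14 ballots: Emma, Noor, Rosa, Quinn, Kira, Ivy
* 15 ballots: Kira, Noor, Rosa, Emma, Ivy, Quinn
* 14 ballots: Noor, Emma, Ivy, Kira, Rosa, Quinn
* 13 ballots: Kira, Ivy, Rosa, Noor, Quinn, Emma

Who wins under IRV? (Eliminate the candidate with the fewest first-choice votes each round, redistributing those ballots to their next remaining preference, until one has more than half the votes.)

Noor

Round 1: Rosa 11, Quinn 0, Kira 28, Ivy 15, Noor 14, Emma 26. Quinn eliminated.
Round 2: Rosa 11, Kira 28, Ivy 15, Noor 14, Emma 26. Rosa eliminated.
Round 3: Kira 28, Ivy 15, Noor 25, Emma 26. Ivy eliminated.
Round 4: Kira 28, Noor 40, Emma 26. Emma eliminated.
Round 5: Kira 28, Noor 66. Noor has a majority (≥48).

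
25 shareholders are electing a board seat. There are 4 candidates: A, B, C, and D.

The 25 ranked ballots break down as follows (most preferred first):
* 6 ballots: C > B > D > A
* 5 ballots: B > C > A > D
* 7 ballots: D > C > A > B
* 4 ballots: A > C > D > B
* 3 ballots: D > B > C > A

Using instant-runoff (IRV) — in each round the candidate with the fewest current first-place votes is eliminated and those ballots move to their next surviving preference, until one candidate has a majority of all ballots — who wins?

C

Round 1: A 4, B 5, C 6, D 10. A eliminated.
Round 2: B 5, C 10, D 10. B eliminated.
Round 3: C 15, D 10. C has a majority (≥13).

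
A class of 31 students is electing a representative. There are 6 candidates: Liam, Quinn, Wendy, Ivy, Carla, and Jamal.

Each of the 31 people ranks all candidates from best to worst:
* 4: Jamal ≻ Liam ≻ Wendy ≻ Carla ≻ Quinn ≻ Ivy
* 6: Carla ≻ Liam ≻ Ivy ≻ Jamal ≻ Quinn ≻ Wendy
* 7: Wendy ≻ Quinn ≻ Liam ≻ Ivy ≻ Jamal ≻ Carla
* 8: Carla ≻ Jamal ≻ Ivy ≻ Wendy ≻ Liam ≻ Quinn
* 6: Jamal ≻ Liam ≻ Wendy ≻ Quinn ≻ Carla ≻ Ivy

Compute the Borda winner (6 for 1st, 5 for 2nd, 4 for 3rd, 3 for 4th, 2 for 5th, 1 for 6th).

Liam: 4×5 + 6×5 + 7×4 + 8×2 + 6×5 = 124
Quinn: 4×2 + 6×2 + 7×5 + 8×1 + 6×3 = 81
Wendy: 4×4 + 6×1 + 7×6 + 8×3 + 6×4 = 112
Ivy: 4×1 + 6×4 + 7×3 + 8×4 + 6×1 = 87
Carla: 4×3 + 6×6 + 7×1 + 8×6 + 6×2 = 115
Jamal: 4×6 + 6×3 + 7×2 + 8×5 + 6×6 = 132

Jamal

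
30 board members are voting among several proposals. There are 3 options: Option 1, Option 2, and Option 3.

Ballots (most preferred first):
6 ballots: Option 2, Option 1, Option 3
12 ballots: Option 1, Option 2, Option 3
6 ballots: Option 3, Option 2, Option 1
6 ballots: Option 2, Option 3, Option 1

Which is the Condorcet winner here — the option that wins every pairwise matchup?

Option 2 vs Option 1: 18–12
Option 2 vs Option 3: 24–6
Option 2 beats every other option.

Option 2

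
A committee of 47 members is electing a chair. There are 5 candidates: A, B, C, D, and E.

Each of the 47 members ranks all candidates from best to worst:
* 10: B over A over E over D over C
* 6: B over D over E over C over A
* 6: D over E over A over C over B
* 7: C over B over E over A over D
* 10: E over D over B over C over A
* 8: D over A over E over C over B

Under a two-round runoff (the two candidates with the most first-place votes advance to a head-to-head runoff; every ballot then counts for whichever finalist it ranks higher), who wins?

Round 1 first-place votes: A 0, B 16, C 7, D 14, E 10. B and D advance.
Runoff: B is ranked above D on 23 ballots, D above B on 24.

D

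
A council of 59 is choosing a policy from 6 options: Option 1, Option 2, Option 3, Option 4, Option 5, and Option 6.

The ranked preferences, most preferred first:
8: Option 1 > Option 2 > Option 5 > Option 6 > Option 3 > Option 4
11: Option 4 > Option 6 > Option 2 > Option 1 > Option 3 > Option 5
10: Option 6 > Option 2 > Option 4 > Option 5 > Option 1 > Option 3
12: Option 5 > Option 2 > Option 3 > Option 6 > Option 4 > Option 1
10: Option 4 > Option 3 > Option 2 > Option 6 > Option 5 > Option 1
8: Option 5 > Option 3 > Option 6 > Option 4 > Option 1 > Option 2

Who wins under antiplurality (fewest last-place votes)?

Last-place votes: Option 1 22, Option 2 8, Option 3 10, Option 4 8, Option 5 11, Option 6 0.

Option 6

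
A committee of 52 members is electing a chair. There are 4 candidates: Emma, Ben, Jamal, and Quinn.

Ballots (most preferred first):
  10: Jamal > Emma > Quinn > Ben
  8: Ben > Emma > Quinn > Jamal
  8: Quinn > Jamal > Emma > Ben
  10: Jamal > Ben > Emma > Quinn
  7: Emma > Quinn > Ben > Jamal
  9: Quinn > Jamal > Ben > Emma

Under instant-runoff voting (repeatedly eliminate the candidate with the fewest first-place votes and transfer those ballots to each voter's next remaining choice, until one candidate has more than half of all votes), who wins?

Quinn

Round 1: Emma 7, Ben 8, Jamal 20, Quinn 17. Emma eliminated.
Round 2: Ben 8, Jamal 20, Quinn 24. Ben eliminated.
Round 3: Jamal 20, Quinn 32. Quinn has a majority (≥27).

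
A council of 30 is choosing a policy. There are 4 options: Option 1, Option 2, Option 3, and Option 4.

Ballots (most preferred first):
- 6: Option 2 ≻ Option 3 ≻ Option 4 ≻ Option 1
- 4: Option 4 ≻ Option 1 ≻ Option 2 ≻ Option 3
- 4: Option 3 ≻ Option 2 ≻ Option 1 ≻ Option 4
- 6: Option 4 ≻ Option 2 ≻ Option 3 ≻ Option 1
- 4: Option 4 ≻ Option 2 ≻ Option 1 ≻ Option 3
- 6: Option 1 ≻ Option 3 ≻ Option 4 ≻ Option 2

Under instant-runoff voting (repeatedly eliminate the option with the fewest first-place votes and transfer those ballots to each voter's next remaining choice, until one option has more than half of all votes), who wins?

Option 4

Round 1: Option 1 6, Option 2 6, Option 3 4, Option 4 14. Option 3 eliminated.
Round 2: Option 1 6, Option 2 10, Option 4 14. Option 1 eliminated.
Round 3: Option 2 10, Option 4 20. Option 4 has a majority (≥16).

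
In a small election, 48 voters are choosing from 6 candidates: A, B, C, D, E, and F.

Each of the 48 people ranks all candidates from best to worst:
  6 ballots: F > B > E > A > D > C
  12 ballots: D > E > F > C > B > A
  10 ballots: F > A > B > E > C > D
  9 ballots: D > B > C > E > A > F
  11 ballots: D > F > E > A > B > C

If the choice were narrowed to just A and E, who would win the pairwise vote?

E

A is ranked above E on 10 ballots; E above A on 38.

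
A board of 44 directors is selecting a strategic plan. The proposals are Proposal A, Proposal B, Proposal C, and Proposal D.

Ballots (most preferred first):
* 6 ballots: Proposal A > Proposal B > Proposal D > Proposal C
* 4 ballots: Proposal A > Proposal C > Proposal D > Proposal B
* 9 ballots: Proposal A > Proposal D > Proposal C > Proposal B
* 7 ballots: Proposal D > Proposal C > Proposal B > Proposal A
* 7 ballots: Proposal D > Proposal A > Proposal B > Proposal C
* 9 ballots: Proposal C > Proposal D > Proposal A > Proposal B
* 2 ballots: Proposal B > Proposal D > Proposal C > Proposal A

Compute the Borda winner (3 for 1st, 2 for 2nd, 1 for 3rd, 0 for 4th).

Proposal A: 6×3 + 4×3 + 9×3 + 7×0 + 7×2 + 9×1 + 2×0 = 80
Proposal B: 6×2 + 4×0 + 9×0 + 7×1 + 7×1 + 9×0 + 2×3 = 32
Proposal C: 6×0 + 4×2 + 9×1 + 7×2 + 7×0 + 9×3 + 2×1 = 60
Proposal D: 6×1 + 4×1 + 9×2 + 7×3 + 7×3 + 9×2 + 2×2 = 92

Proposal D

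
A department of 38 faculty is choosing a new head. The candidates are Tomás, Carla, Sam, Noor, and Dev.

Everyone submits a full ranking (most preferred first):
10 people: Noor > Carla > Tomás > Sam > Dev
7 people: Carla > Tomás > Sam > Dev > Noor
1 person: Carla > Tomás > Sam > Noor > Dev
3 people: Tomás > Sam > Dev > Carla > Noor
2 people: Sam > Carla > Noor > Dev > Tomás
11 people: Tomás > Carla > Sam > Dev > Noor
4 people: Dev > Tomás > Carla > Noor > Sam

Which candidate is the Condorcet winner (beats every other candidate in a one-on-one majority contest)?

Carla

Carla vs Tomás: 20–18
Carla vs Sam: 33–5
Carla vs Noor: 28–10
Carla vs Dev: 31–7
Carla beats every other candidate.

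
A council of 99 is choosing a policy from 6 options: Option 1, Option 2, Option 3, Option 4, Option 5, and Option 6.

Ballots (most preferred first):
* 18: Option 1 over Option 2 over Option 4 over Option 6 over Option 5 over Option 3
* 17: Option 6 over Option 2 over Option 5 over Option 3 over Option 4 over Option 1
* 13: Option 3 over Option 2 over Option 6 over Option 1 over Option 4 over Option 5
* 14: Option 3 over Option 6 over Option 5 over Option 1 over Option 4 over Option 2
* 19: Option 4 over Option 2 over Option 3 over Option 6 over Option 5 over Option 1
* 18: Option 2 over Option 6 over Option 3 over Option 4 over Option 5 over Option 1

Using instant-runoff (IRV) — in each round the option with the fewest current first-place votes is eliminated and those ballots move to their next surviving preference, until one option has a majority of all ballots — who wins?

Round 1: Option 1 18, Option 2 18, Option 3 27, Option 4 19, Option 5 0, Option 6 17. Option 5 eliminated.
Round 2: Option 1 18, Option 2 18, Option 3 27, Option 4 19, Option 6 17. Option 6 eliminated.
Round 3: Option 1 18, Option 2 35, Option 3 27, Option 4 19. Option 1 eliminated.
Round 4: Option 2 53, Option 3 27, Option 4 19. Option 2 has a majority (≥50).

Option 2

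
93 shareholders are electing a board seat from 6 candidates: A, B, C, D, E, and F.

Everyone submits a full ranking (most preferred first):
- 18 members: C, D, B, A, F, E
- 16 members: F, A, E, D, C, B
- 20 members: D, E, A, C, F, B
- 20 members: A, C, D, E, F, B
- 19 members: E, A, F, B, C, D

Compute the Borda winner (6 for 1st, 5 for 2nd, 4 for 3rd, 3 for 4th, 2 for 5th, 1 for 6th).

A: 18×3 + 16×5 + 20×4 + 20×6 + 19×5 = 429
B: 18×4 + 16×1 + 20×1 + 20×1 + 19×3 = 185
C: 18×6 + 16×2 + 20×3 + 20×5 + 19×2 = 338
D: 18×5 + 16×3 + 20×6 + 20×4 + 19×1 = 357
E: 18×1 + 16×4 + 20×5 + 20×3 + 19×6 = 356
F: 18×2 + 16×6 + 20×2 + 20×2 + 19×4 = 288

A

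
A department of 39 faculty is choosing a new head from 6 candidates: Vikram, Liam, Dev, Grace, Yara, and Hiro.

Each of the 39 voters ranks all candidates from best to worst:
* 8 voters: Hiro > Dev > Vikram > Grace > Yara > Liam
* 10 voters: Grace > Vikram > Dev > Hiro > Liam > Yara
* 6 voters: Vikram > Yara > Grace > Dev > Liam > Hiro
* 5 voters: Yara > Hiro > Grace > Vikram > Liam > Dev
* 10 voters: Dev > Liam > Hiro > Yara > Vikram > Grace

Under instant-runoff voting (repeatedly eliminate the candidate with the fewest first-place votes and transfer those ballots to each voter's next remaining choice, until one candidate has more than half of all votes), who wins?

Hiro

Round 1: Vikram 6, Liam 0, Dev 10, Grace 10, Yara 5, Hiro 8. Liam eliminated.
Round 2: Vikram 6, Dev 10, Grace 10, Yara 5, Hiro 8. Yara eliminated.
Round 3: Vikram 6, Dev 10, Grace 10, Hiro 13. Vikram eliminated.
Round 4: Dev 10, Grace 16, Hiro 13. Dev eliminated.
Round 5: Grace 16, Hiro 23. Hiro has a majority (≥20).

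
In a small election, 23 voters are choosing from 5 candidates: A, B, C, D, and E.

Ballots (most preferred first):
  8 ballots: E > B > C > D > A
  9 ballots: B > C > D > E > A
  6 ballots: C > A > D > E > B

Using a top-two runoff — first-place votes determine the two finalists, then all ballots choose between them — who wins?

Round 1 first-place votes: A 0, B 9, C 6, D 0, E 8. B and E advance.
Runoff: B is ranked above E on 9 ballots, E above B on 14.

E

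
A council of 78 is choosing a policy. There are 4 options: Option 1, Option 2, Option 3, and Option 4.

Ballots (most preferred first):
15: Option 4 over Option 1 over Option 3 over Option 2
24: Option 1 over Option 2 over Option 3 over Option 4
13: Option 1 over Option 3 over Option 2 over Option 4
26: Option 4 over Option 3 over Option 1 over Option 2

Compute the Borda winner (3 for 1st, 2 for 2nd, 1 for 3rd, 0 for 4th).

Option 1: 15×2 + 24×3 + 13×3 + 26×1 = 167
Option 2: 15×0 + 24×2 + 13×1 + 26×0 = 61
Option 3: 15×1 + 24×1 + 13×2 + 26×2 = 117
Option 4: 15×3 + 24×0 + 13×0 + 26×3 = 123

Option 1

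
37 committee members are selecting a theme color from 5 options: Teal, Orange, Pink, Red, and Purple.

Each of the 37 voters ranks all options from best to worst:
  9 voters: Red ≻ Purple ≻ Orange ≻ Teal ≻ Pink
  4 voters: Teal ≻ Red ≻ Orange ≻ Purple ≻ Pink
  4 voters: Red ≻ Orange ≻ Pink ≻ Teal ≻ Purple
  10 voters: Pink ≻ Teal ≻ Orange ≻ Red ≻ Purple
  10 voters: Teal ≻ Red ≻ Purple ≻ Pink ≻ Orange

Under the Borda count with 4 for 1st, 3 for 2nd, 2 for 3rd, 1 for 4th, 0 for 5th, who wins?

Teal: 9×1 + 4×4 + 4×1 + 10×3 + 10×4 = 99
Orange: 9×2 + 4×2 + 4×3 + 10×2 + 10×0 = 58
Pink: 9×0 + 4×0 + 4×2 + 10×4 + 10×1 = 58
Red: 9×4 + 4×3 + 4×4 + 10×1 + 10×3 = 104
Purple: 9×3 + 4×1 + 4×0 + 10×0 + 10×2 = 51

Red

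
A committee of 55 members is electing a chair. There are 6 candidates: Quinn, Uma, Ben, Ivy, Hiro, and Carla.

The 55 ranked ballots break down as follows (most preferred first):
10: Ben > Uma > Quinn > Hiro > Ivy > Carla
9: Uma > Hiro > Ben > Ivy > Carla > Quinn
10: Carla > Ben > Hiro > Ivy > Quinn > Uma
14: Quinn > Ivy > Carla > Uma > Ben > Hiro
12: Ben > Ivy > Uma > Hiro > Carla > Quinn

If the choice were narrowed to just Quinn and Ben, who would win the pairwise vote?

Quinn is ranked above Ben on 14 ballots; Ben above Quinn on 41.

Ben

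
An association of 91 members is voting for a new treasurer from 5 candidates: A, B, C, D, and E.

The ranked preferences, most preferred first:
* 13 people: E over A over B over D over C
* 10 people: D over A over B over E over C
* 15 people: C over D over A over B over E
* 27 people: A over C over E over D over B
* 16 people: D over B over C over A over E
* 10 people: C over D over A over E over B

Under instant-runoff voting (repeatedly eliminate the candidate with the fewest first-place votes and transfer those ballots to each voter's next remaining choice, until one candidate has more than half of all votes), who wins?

D

Round 1: A 27, B 0, C 25, D 26, E 13. B eliminated.
Round 2: A 27, C 25, D 26, E 13. E eliminated.
Round 3: A 40, C 25, D 26. C eliminated.
Round 4: A 40, D 51. D has a majority (≥46).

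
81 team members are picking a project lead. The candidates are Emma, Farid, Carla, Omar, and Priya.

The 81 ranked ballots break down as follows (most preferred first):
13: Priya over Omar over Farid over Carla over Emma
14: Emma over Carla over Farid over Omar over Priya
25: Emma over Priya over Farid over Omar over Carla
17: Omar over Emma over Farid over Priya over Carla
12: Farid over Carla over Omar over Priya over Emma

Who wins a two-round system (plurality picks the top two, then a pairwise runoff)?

Round 1 first-place votes: Emma 39, Farid 12, Carla 0, Omar 17, Priya 13. Emma and Omar advance.
Runoff: Emma is ranked above Omar on 39 ballots, Omar above Emma on 42.

Omar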